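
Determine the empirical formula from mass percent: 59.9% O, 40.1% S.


Assume 100 g sample. Moles of each element:
  O: 59.9/16.0 = 3.744 mol
  S: 40.1/32.07 = 1.25 mol
Divide by smallest (1.25):
  O: 3.744/1.25 = 3.0
  S: 1.25/1.25 = 1.0
Empirical formula: SO3

SO3


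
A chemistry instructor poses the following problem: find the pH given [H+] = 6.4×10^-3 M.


pH = -log10([H+]) = -log10(6.4×10^-3)
= 3 - log10(6.4)
= 3 - 0.81
= 2.19

2.19


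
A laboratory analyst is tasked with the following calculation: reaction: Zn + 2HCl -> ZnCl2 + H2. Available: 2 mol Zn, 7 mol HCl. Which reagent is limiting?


Mole ratio available / coefficient:
  Zn: 2/1 = 2.000
  HCl: 7/2 = 3.500
Smaller ratio is limiting.

Zn


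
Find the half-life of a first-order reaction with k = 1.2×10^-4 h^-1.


t½ = ln2/k = 0.693147/(1.2×10^-4 h^-1)
= 5776 h

5776 h


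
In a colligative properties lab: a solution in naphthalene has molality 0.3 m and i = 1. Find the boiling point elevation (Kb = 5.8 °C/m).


ΔTb = Kb × m × i
= 5.8 × 0.3 × 1
= 1.74 °C

1.74 °C


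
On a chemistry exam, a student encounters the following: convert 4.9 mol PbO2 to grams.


M(PbO2) = 239.2 g/mol
mass = n × M = 4.9 × 239.2 = 1172.08 g

1172.08 g


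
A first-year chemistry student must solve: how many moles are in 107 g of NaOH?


M(NaOH) = 40.0 g/mol
n = mass/M = 107/40.0 = 2.675 mol

2.675 mol


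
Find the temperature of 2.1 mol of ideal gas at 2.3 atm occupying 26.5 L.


PV = nRT  (R = 0.08206 L·atm/(mol·K))
T = PV/(nR) = 2.3×26.5/(2.1×0.08206)
= 60.95/0.172326
= 353.69 K

353.69 K


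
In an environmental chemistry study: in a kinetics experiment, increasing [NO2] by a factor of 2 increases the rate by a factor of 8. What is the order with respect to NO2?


rate ∝ [NO2]^n
2^n = 8 → n = 3
Order in NO2: 3

3


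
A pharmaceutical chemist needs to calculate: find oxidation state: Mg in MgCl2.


Group 2 metal: +2
Oxidation number: +2

+2


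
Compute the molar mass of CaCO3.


M(CaCO3) = 1×40.08 + 1×12.01 + 3×16.0
= 40.08 + 12.01 + 48.0
= 100.09 g/mol

100.09 g/mol


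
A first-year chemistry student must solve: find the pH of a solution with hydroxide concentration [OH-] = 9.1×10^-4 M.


pOH = -log10([OH-]) = -log10(9.1×10^-4)
= 4 - log10(9.1) = 3.04
pH = 14 - pOH = 14 - 3.04 = 10.96

10.96


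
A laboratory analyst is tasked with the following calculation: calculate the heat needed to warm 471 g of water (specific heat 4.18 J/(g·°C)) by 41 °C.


q = mcΔT = 471 × 4.18 × 41
= 80719.98 J

80719.98 J


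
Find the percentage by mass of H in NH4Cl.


M(NH4Cl) = 1×14.01 + 4×1.008 + 1×35.45 = 53.492 g/mol
Mass of H = 4 × 1.008 = 4.032 g/mol
% H = 4.032/53.492 × 100 = 7.54%

7.54%


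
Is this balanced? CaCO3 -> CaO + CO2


Equation: CaCO3 -> CaO + CO2
Check atoms: C: 1=1, Ca: 1=1, O: 3=3
Balanced

Yes, balanced


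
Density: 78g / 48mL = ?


ρ = mass/volume
= 78/48
= 1.625 g/mL

1.625 g/mL


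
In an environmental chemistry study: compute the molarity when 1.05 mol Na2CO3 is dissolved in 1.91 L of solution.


M = n/V = 1.05/1.91 = 0.550 mol/L

0.550 M


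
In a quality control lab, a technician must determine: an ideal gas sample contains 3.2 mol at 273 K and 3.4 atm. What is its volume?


PV = nRT  (R = 0.08206 L·atm/(mol·K))
V = nRT/P = 3.2×0.08206×273/3.4
= 21.085 L

21.085 L


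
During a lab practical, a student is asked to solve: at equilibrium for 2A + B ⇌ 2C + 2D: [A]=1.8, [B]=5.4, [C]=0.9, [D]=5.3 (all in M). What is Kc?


Kc = [C]^2[D]^2/([A]^2[B])
= (0.9^2 × 5.3^2)/(1.8^2 × 5.4^1)
= 22.7529/17.496
= 1.300

1.300


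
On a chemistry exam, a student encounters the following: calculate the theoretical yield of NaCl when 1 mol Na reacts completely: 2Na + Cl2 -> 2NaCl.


Mole ratio NaCl:Na = 2:2
n(NaCl) = 1 × 2/2 = 1.000 mol
mass = 1.000 × 58.44 = 58.44 g

58.44 g


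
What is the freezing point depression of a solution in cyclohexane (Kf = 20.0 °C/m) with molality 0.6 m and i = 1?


ΔTf = Kf × m × i
= 20.0 × 0.6 × 1
= 12.0 °C

12.0 °C


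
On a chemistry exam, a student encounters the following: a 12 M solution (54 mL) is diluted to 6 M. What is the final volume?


C1V1 = C2V2
12 × 54 = 6 × V2
V2 = 648/6 = 108.0 mL

108.0 mL


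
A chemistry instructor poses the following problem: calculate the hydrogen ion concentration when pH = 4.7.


[H+] = 10^(-pH) = 10^(-4.7)
= 2.0×10^-5 M

2.0×10^-5 M


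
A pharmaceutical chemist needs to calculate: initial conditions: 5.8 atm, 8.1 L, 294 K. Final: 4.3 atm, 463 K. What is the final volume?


P1V1/T1 = P2V2/T2
V2 = P1V1T2/(T1P2)
= 5.8×8.1×463/(294×4.3)
= 17.206 L

17.206 L


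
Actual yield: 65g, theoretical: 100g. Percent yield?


% yield = actual/theoretical × 100
= 65/100 × 100
= 65.0%

65.0%


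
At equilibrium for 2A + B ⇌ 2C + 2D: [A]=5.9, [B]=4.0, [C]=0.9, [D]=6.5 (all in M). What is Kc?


Kc = [C]^2[D]^2/([A]^2[B])
= (0.9^2 × 6.5^2)/(5.9^2 × 4.0^1)
= 34.2225/139.24
= 0.2458

0.2458


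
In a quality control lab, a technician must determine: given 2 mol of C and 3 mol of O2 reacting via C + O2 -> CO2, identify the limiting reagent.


Mole ratio available / coefficient:
  C: 2/1 = 2.000
  O2: 3/1 = 3.000
Smaller ratio is limiting.

C


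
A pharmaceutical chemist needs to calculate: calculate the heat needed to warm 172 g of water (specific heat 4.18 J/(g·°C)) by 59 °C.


q = mcΔT = 172 × 4.18 × 59
= 42418.64 J

42418.64 J


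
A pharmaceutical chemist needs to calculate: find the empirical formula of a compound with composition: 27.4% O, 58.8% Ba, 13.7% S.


Assume 100 g sample. Moles of each element:
  O: 27.4/16.0 = 1.712 mol
  Ba: 58.8/137.33 = 0.428 mol
  S: 13.7/32.07 = 0.427 mol
Divide by smallest (0.427):
  O: 1.712/0.427 = 4.01
  Ba: 0.428/0.427 = 1.0
  S: 0.427/0.427 = 1.0
Empirical formula: BaSO4

BaSO4


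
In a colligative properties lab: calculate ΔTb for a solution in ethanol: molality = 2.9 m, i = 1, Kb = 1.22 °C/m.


ΔTb = Kb × m × i
= 1.22 × 2.9 × 1
= 3.538 °C

3.538 °C


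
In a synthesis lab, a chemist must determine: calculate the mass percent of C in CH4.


M(CH4) = 1×12.01 + 4×1.008 = 16.042 g/mol
Mass of C = 1 × 12.01 = 12.01 g/mol
% C = 12.01/16.042 × 100 = 74.87%

74.87%


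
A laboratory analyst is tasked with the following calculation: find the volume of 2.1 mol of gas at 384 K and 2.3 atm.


PV = nRT  (R = 0.08206 L·atm/(mol·K))
V = nRT/P = 2.1×0.08206×384/2.3
= 28.771 L

28.771 L


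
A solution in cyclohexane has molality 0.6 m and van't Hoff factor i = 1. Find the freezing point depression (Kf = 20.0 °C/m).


ΔTf = Kf × m × i
= 20.0 × 0.6 × 1
= 12.0 °C

12.0 °C


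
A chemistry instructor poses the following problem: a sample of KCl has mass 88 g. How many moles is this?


M(KCl) = 74.55 g/mol
n = mass/M = 88/74.55 = 1.1804 mol

1.1804 mol


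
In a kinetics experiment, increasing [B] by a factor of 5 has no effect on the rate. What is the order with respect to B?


rate ∝ [B]^n
rate ∝ [B]^0
Order in B: 0

0


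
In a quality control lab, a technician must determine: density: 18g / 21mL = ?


ρ = mass/volume
= 18/21
= 0.857 g/mL

0.857 g/mL


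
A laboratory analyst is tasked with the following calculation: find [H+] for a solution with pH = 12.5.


[H+] = 10^(-pH) = 10^(-12.5)
= 3.16×10^-13 M

3.16×10^-13 M


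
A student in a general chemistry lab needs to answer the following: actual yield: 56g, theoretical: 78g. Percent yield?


% yield = actual/theoretical × 100
= 56/78 × 100
= 71.79%

71.79%


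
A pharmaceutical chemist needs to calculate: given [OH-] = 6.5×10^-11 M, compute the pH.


pOH = -log10([OH-]) = -log10(6.5×10^-11)
= 11 - log10(6.5) = 10.19
pH = 14 - pOH = 14 - 10.19 = 3.81

3.81


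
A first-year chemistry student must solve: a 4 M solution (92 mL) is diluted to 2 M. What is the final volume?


C1V1 = C2V2
4 × 92 = 2 × V2
V2 = 368/2 = 184.0 mL

184.0 mL


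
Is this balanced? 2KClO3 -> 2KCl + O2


Equation: 2KClO3 -> 2KCl + O2
Check atoms: Cl: 2=2, K: 2=2, O: 6≠2
Not balanced

No, not balanced


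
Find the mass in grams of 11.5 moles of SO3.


M(SO3) = 80.07 g/mol
mass = n × M = 11.5 × 80.07 = 920.81 g

920.81 g


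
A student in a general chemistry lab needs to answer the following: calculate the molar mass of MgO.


M(MgO) = 1×24.31 + 1×16.0
= 24.31 + 16.0
= 40.31 g/mol

40.31 g/mol


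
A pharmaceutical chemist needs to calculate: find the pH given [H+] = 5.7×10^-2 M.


pH = -log10([H+]) = -log10(5.7×10^-2)
= 2 - log10(5.7)
= 2 - 0.76
= 1.24

1.24


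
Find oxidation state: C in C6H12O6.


6x + 12(+1) + 6(-2) = 0, so x = +0
Oxidation number: +0

+0


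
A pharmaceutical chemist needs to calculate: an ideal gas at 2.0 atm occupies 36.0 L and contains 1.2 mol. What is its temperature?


PV = nRT  (R = 0.08206 L·atm/(mol·K))
T = PV/(nR) = 2.0×36.0/(1.2×0.08206)
= 72.00/0.098472
= 731.17 K

731.17 K


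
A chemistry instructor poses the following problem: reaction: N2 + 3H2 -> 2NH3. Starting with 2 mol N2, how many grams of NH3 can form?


Mole ratio NH3:N2 = 2:1
n(NH3) = 2 × 2/1 = 4.000 mol
mass = 4.000 × 17.03 = 68.12 g

68.12 g


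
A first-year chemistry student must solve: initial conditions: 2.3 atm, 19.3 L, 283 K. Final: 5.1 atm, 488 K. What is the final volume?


P1V1/T1 = P2V2/T2
V2 = P1V1T2/(T1P2)
= 2.3×19.3×488/(283×5.1)
= 15.009 L

15.009 L


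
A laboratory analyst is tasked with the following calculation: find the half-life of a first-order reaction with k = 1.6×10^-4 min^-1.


t½ = ln2/k = 0.693147/(1.6×10^-4 min^-1)
= 4332 min

4332 min


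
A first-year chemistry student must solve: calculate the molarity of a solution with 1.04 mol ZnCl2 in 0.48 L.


M = n/V = 1.04/0.48 = 2.167 mol/L

2.167 M


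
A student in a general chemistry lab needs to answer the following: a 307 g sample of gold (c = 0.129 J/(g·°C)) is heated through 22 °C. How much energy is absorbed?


q = mcΔT = 307 × 0.129 × 22
= 871.27 J

871.27 J


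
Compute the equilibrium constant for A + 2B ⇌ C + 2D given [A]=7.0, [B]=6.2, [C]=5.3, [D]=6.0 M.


Kc = [C][D]^2/([A][B]^2)
= (5.3^1 × 6.0^2)/(7.0^1 × 6.2^2)
= 190.8/269.08
= 0.7091

0.7091


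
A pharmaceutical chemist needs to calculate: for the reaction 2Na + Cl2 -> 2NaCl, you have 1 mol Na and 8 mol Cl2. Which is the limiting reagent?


Mole ratio available / coefficient:
  Na: 1/2 = 0.500
  Cl2: 8/1 = 8.000
Smaller ratio is limiting.

Na


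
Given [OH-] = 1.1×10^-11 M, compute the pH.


pOH = -log10([OH-]) = -log10(1.1×10^-11)
= 11 - log10(1.1) = 10.96
pH = 14 - pOH = 14 - 10.96 = 3.04

3.04


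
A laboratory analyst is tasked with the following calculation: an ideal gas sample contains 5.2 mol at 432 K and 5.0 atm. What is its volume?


PV = nRT  (R = 0.08206 L·atm/(mol·K))
V = nRT/P = 5.2×0.08206×432/5.0
= 36.868 L

36.868 L


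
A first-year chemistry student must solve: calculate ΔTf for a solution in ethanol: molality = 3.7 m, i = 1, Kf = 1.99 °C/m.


ΔTf = Kf × m × i
= 1.99 × 3.7 × 1
= 7.363 °C

7.363 °C


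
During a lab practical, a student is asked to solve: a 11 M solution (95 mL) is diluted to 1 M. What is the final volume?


C1V1 = C2V2
11 × 95 = 1 × V2
V2 = 1045/1 = 1045.0 mL

1045.0 mL


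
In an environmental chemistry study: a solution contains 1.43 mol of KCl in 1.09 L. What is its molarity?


M = n/V = 1.43/1.09 = 1.312 mol/L

1.312 M


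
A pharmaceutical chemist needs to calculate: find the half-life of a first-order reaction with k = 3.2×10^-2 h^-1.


t½ = ln2/k = 0.693147/(3.2×10^-2 h^-1)
= 21.66 h

21.66 h


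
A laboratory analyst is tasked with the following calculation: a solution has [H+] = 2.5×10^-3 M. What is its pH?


pH = -log10([H+]) = -log10(2.5×10^-3)
= 3 - log10(2.5)
= 3 - 0.4
= 2.6

2.6


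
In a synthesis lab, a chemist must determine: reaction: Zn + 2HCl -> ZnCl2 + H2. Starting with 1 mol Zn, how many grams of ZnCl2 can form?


Mole ratio ZnCl2:Zn = 1:1
n(ZnCl2) = 1 × 1/1 = 1.000 mol
mass = 1.000 × 136.28 = 136.28 g

136.28 g


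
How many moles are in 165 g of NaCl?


M(NaCl) = 58.44 g/mol
n = mass/M = 165/58.44 = 2.8234 mol

2.8234 mol


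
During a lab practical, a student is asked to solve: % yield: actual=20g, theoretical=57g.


% yield = actual/theoretical × 100
= 20/57 × 100
= 35.09%

35.09%


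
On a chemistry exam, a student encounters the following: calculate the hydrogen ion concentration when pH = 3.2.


[H+] = 10^(-pH) = 10^(-3.2)
= 6.31×10^-4 M

6.31×10^-4 M


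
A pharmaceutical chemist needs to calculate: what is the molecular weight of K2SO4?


M(K2SO4) = 2×39.1 + 1×32.07 + 4×16.0
= 78.2 + 32.07 + 64.0
= 174.27 g/mol

174.27 g/mol


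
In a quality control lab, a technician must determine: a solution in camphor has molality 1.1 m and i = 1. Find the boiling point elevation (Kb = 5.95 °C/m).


ΔTb = Kb × m × i
= 5.95 × 1.1 × 1
= 6.545 °C

6.545 °C


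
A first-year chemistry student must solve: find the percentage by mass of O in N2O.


M(N2O) = 2×14.01 + 1×16.0 = 44.02 g/mol
Mass of O = 1 × 16.0 = 16.00 g/mol
% O = 16.00/44.02 × 100 = 36.35%

36.35%


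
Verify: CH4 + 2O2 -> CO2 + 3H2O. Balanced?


Equation: CH4 + 2O2 -> CO2 + 3H2O
Check atoms: C: 1=1, H: 4≠6, O: 4≠5
Not balanced

No, not balanced


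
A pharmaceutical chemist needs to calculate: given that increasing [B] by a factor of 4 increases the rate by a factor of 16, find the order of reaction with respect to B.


rate ∝ [B]^n
4^n = 16 → n = 2
Order in B: 2

2


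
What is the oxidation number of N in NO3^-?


x + 3(-2) = -1, so x = +5
Oxidation number: +5

+5


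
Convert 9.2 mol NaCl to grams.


M(NaCl) = 58.44 g/mol
mass = n × M = 9.2 × 58.44 = 537.65 g

537.65 g


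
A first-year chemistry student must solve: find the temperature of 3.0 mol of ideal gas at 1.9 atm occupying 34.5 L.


PV = nRT  (R = 0.08206 L·atm/(mol·K))
T = PV/(nR) = 1.9×34.5/(3.0×0.08206)
= 65.55/0.246180
= 266.27 K

266.27 K


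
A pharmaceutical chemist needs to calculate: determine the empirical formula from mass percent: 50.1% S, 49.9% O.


Assume 100 g sample. Moles of each element:
  S: 50.1/32.07 = 1.562 mol
  O: 49.9/16.0 = 3.119 mol
Divide by smallest (1.562):
  S: 1.562/1.562 = 1.0
  O: 3.119/1.562 = 2.0
Empirical formula: SO2

SO2


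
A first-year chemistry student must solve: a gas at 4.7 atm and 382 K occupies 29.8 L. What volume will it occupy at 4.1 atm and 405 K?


P1V1/T1 = P2V2/T2
V2 = P1V1T2/(T1P2)
= 4.7×29.8×405/(382×4.1)
= 36.218 L

36.218 L


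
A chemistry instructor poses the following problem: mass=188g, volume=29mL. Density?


ρ = mass/volume
= 188/29
= 6.483 g/mL

6.483 g/mL


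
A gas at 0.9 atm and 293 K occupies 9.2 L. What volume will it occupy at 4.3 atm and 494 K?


P1V1/T1 = P2V2/T2
V2 = P1V1T2/(T1P2)
= 0.9×9.2×494/(293×4.3)
= 3.247 L

3.247 L


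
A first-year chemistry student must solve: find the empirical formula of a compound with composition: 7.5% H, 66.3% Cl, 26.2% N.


Assume 100 g sample. Moles of each element:
  H: 7.5/1.008 = 7.44 mol
  Cl: 66.3/35.45 = 1.87 mol
  N: 26.2/14.01 = 1.87 mol
Divide by smallest (1.87):
  H: 7.44/1.87 = 3.98
  Cl: 1.87/1.87 = 1.0
  N: 1.87/1.87 = 1.0
Empirical formula: NH4Cl

NH4Cl


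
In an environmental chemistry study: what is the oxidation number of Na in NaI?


Group 1 metal: +1
Oxidation number: +1

+1


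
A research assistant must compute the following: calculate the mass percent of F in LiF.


M(LiF) = 1×6.94 + 1×19.0 = 25.94 g/mol
Mass of F = 1 × 19.0 = 19.00 g/mol
% F = 19.00/25.94 × 100 = 73.25%

73.25%


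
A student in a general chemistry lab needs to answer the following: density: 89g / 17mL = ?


ρ = mass/volume
= 89/17
= 5.235 g/mL

5.235 g/mL


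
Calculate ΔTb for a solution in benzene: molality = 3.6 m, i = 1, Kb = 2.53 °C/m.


ΔTb = Kb × m × i
= 2.53 × 3.6 × 1
= 9.108 °C

9.108 °C


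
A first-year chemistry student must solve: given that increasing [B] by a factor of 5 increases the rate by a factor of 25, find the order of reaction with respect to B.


rate ∝ [B]^n
5^n = 25 → n = 2
Order in B: 2

2


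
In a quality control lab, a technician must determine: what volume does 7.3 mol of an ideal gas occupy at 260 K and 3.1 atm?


PV = nRT  (R = 0.08206 L·atm/(mol·K))
V = nRT/P = 7.3×0.08206×260/3.1
= 50.242 L

50.242 L


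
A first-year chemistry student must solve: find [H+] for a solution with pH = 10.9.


[H+] = 10^(-pH) = 10^(-10.9)
= 1.26×10^-11 M

1.26×10^-11 M


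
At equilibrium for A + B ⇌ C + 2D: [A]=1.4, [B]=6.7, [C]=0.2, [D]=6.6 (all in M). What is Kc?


Kc = [C][D]^2/([A][B])
= (0.2^1 × 6.6^2)/(1.4^1 × 6.7^1)
= 8.712/9.38
= 0.9288

0.9288


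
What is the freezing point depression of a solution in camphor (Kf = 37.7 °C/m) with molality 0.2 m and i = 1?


ΔTf = Kf × m × i
= 37.7 × 0.2 × 1
= 7.54 °C

7.54 °C


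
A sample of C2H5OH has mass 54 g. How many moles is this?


M(C2H5OH) = 46.07 g/mol
n = mass/M = 54/46.07 = 1.1721 mol

1.1721 mol


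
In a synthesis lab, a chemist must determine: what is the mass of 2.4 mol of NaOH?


M(NaOH) = 40.0 g/mol
mass = n × M = 2.4 × 40.0 = 96.00 g

96.00 g


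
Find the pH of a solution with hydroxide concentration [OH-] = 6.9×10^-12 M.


pOH = -log10([OH-]) = -log10(6.9×10^-12)
= 12 - log10(6.9) = 11.16
pH = 14 - pOH = 14 - 11.16 = 2.84

2.84


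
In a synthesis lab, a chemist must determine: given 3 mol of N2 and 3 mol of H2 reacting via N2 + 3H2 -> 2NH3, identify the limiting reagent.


Mole ratio available / coefficient:
  N2: 3/1 = 3.000
  H2: 3/3 = 1.000
Smaller ratio is limiting.

H2


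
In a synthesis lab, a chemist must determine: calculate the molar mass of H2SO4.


M(H2SO4) = 2×1.008 + 1×32.07 + 4×16.0
= 2.02 + 32.07 + 64.0
= 98.09 g/mol

98.09 g/mol


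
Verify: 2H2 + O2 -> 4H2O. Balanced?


Equation: 2H2 + O2 -> 4H2O
Check atoms: H: 4≠8, O: 2≠4
Not balanced

No, not balanced


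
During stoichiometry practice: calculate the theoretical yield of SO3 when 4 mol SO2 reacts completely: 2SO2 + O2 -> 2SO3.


Mole ratio SO3:SO2 = 2:2
n(SO3) = 4 × 2/2 = 4.000 mol
mass = 4.000 × 80.07 = 320.28 g

320.28 g


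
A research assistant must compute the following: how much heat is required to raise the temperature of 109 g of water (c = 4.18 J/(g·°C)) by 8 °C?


q = mcΔT = 109 × 4.18 × 8
= 3644.96 J

3644.96 J


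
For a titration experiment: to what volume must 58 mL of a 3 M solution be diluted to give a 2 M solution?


C1V1 = C2V2
3 × 58 = 2 × V2
V2 = 174/2 = 87.0 mL

87.0 mL


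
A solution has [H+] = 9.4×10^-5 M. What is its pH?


pH = -log10([H+]) = -log10(9.4×10^-5)
= 5 - log10(9.4)
= 5 - 0.97
= 4.03

4.03


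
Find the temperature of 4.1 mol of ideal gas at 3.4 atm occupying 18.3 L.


PV = nRT  (R = 0.08206 L·atm/(mol·K))
T = PV/(nR) = 3.4×18.3/(4.1×0.08206)
= 62.22/0.336446
= 184.93 K

184.93 K


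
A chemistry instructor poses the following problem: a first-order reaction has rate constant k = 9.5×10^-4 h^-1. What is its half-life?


t½ = ln2/k = 0.693147/(9.5×10^-4 h^-1)
= 729.6 h

729.6 h


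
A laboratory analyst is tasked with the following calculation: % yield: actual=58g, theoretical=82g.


% yield = actual/theoretical × 100
= 58/82 × 100
= 70.73%

70.73%


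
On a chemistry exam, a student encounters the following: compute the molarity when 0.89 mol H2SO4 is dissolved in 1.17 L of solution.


M = n/V = 0.89/1.17 = 0.761 mol/L

0.761 M


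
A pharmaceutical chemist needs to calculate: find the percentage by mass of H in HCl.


M(HCl) = 1×1.008 + 1×35.45 = 36.458 g/mol
Mass of H = 1 × 1.008 = 1.008 g/mol
% H = 1.008/36.458 × 100 = 2.76%

2.76%


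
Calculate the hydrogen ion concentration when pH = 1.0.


[H+] = 10^(-pH) = 10^(-1.0)
= 1.0×10^-1 M

1.0×10^-1 M


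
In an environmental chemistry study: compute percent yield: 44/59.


% yield = actual/theoretical × 100
= 44/59 × 100
= 74.58%

74.58%


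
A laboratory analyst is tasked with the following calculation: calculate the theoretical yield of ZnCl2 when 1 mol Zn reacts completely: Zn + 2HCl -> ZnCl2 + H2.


Mole ratio ZnCl2:Zn = 1:1
n(ZnCl2) = 1 × 1/1 = 1.000 mol
mass = 1.000 × 136.28 = 136.28 g

136.28 g


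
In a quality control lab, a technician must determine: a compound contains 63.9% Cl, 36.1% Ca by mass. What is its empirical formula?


Assume 100 g sample. Moles of each element:
  Cl: 63.9/35.45 = 1.803 mol
  Ca: 36.1/40.08 = 0.901 mol
Divide by smallest (0.901):
  Cl: 1.803/0.901 = 2.0
  Ca: 0.901/0.901 = 1.0
Empirical formula: CaCl2

CaCl2


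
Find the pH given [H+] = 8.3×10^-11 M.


pH = -log10([H+]) = -log10(8.3×10^-11)
= 11 - log10(8.3)
= 11 - 0.92
= 10.08

10.08


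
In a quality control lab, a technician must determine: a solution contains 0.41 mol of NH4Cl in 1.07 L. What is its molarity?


M = n/V = 0.41/1.07 = 0.383 mol/L

0.383 M


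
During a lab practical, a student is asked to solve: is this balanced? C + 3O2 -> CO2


Equation: C + 3O2 -> CO2
Check atoms: C: 1=1, O: 6≠2
Not balanced

No, not balanced


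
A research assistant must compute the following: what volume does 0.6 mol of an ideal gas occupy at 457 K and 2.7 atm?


PV = nRT  (R = 0.08206 L·atm/(mol·K))
V = nRT/P = 0.6×0.08206×457/2.7
= 8.334 L

8.334 L


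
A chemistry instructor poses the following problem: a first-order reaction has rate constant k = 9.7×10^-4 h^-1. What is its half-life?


t½ = ln2/k = 0.693147/(9.7×10^-4 h^-1)
= 714.6 h

714.6 h


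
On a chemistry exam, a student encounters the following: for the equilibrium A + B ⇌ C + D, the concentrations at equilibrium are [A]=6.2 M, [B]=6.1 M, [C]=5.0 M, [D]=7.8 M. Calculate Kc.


Kc = [C][D]/([A][B])
= (5.0^1 × 7.8^1)/(6.2^1 × 6.1^1)
= 39/37.82
= 1.031

1.031


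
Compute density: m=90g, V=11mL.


ρ = mass/volume
= 90/11
= 8.182 g/mL

8.182 g/mL


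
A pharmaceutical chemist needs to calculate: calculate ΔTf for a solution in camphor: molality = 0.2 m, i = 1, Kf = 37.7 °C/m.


ΔTf = Kf × m × i
= 37.7 × 0.2 × 1
= 7.54 °C

7.54 °C


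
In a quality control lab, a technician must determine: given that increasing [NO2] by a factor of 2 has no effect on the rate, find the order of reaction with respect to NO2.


rate ∝ [NO2]^n
rate ∝ [NO2]^0
Order in NO2: 0

0


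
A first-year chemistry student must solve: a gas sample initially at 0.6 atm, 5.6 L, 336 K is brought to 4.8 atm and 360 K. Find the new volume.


P1V1/T1 = P2V2/T2
V2 = P1V1T2/(T1P2)
= 0.6×5.6×360/(336×4.8)
= 0.75 L

0.75 L


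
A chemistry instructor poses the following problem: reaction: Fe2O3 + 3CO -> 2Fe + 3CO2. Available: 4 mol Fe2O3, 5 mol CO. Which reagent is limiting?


Mole ratio available / coefficient:
  Fe2O3: 4/1 = 4.000
  CO: 5/3 = 1.667
Smaller ratio is limiting.

CO


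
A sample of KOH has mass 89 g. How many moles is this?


M(KOH) = 56.11 g/mol
n = mass/M = 89/56.11 = 1.5862 mol

1.5862 mol


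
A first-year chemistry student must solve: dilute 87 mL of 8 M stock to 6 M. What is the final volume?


C1V1 = C2V2
8 × 87 = 6 × V2
V2 = 696/6 = 116.0 mL

116.0 mL


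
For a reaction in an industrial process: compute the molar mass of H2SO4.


M(H2SO4) = 2×1.008 + 1×32.07 + 4×16.0
= 2.02 + 32.07 + 64.0
= 98.09 g/mol

98.09 g/mol


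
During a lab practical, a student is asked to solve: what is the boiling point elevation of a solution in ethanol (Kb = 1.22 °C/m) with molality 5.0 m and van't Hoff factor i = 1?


ΔTb = Kb × m × i
= 1.22 × 5.0 × 1
= 6.1 °C

6.1 °C


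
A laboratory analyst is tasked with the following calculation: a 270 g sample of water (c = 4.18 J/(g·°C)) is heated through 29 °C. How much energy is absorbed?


q = mcΔT = 270 × 4.18 × 29
= 32729.40 J

32729.40 J


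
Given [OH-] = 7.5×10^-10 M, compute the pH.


pOH = -log10([OH-]) = -log10(7.5×10^-10)
= 10 - log10(7.5) = 9.12
pH = 14 - pOH = 14 - 9.12 = 4.88

4.88


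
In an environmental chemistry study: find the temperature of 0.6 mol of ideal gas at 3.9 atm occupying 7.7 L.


PV = nRT  (R = 0.08206 L·atm/(mol·K))
T = PV/(nR) = 3.9×7.7/(0.6×0.08206)
= 30.03/0.049236
= 609.92 K

609.92 K


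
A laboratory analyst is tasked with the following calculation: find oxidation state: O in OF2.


F is always -1; 2(-1) + x = 0, so O = +2
Oxidation number: +2

+2


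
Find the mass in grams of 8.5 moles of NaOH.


M(NaOH) = 40.0 g/mol
mass = n × M = 8.5 × 40.0 = 340.00 g

340.00 g


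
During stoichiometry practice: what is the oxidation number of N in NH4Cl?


x + 4(+1) + (-1) = 0, so x = -3
Oxidation number: -3

-3


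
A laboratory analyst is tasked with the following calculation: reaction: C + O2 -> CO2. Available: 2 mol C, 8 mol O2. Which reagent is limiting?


Mole ratio available / coefficient:
  C: 2/1 = 2.000
  O2: 8/1 = 8.000
Smaller ratio is limiting.

C


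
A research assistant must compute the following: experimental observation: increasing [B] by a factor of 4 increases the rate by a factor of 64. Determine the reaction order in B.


rate ∝ [B]^n
4^n = 64 → n = 3
Order in B: 3

3


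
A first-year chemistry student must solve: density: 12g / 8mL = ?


ρ = mass/volume
= 12/8
= 1.5 g/mL

1.5 g/mL


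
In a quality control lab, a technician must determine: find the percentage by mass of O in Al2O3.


M(Al2O3) = 2×26.98 + 3×16.0 = 101.96 g/mol
Mass of O = 3 × 16.0 = 48.00 g/mol
% O = 48.00/101.96 × 100 = 47.08%

47.08%


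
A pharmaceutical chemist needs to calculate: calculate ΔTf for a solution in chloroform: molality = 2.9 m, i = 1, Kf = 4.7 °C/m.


ΔTf = Kf × m × i
= 4.7 × 2.9 × 1
= 13.63 °C

13.63 °C


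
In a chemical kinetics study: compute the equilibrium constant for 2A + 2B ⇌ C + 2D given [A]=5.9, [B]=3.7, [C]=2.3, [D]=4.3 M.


Kc = [C][D]^2/([A]^2[B]^2)
= (2.3^1 × 4.3^2)/(5.9^2 × 3.7^2)
= 42.527/476.5489
= 0.08924

0.08924


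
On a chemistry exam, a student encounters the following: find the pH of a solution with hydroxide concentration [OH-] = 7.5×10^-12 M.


pOH = -log10([OH-]) = -log10(7.5×10^-12)
= 12 - log10(7.5) = 11.12
pH = 14 - pOH = 14 - 11.12 = 2.88

2.88


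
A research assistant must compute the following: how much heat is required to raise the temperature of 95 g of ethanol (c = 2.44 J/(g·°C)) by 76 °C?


q = mcΔT = 95 × 2.44 × 76
= 17616.80 J

17616.80 J


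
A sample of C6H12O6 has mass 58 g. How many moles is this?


M(C6H12O6) = 180.16 g/mol
n = mass/M = 58/180.16 = 0.3219 mol

0.3219 mol


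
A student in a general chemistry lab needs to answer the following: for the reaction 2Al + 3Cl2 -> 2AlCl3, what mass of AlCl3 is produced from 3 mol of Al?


Mole ratio AlCl3:Al = 2:2
n(AlCl3) = 3 × 2/2 = 3.000 mol
mass = 3.000 × 133.33 = 399.99 g

399.99 g


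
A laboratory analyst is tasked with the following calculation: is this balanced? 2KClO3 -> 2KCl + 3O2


Equation: 2KClO3 -> 2KCl + 3O2
Check atoms: Cl: 2=2, K: 2=2, O: 6=6
Balanced

Yes, balanced


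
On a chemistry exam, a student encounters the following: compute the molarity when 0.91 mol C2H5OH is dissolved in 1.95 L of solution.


M = n/V = 0.91/1.95 = 0.467 mol/L

0.467 M


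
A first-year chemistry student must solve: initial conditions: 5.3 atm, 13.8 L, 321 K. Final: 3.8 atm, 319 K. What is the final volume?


P1V1/T1 = P2V2/T2
V2 = P1V1T2/(T1P2)
= 5.3×13.8×319/(321×3.8)
= 19.127 L

19.127 L


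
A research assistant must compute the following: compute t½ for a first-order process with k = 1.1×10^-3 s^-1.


t½ = ln2/k = 0.693147/(1.1×10^-3 s^-1)
= 630.1 s

630.1 s


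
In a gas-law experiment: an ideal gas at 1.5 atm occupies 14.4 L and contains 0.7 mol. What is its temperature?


PV = nRT  (R = 0.08206 L·atm/(mol·K))
T = PV/(nR) = 1.5×14.4/(0.7×0.08206)
= 21.60/0.057442
= 376.03 K

376.03 K


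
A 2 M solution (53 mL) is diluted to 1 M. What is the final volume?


C1V1 = C2V2
2 × 53 = 1 × V2
V2 = 106/1 = 106.0 mL

106.0 mL


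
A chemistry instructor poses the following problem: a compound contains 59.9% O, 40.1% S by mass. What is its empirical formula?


Assume 100 g sample. Moles of each element:
  O: 59.9/16.0 = 3.744 mol
  S: 40.1/32.07 = 1.25 mol
Divide by smallest (1.25):
  O: 3.744/1.25 = 3.0
  S: 1.25/1.25 = 1.0
Empirical formula: SO3

SO3


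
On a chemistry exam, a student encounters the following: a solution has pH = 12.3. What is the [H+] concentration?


[H+] = 10^(-pH) = 10^(-12.3)
= 5.01×10^-13 M

5.01×10^-13 M


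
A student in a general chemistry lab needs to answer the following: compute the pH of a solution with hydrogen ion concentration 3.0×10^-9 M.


pH = -log10([H+]) = -log10(3.0×10^-9)
= 9 - log10(3.0)
= 9 - 0.48
= 8.52

8.52


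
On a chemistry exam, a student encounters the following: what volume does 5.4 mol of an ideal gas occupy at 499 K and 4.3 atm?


PV = nRT  (R = 0.08206 L·atm/(mol·K))
V = nRT/P = 5.4×0.08206×499/4.3
= 51.423 L

51.423 L


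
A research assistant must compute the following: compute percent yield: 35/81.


% yield = actual/theoretical × 100
= 35/81 × 100
= 43.21%

43.21%


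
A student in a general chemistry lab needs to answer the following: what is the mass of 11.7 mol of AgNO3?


M(AgNO3) = 169.88 g/mol
mass = n × M = 11.7 × 169.88 = 1987.60 g

1987.60 g


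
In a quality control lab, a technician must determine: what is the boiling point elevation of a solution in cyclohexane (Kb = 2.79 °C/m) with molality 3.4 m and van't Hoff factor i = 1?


ΔTb = Kb × m × i
= 2.79 × 3.4 × 1
= 9.486 °C

9.486 °C


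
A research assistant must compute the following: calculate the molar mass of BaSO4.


M(BaSO4) = 1×137.33 + 1×32.07 + 4×16.0
= 137.33 + 32.07 + 64.0
= 233.4 g/mol

233.4 g/mol


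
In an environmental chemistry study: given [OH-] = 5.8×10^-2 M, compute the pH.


pOH = -log10([OH-]) = -log10(5.8×10^-2)
= 2 - log10(5.8) = 1.24
pH = 14 - pOH = 14 - 1.24 = 12.76

12.76


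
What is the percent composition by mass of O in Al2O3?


M(Al2O3) = 2×26.98 + 3×16.0 = 101.96 g/mol
Mass of O = 3 × 16.0 = 48.00 g/mol
% O = 48.00/101.96 × 100 = 47.08%

47.08%


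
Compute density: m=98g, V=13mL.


ρ = mass/volume
= 98/13
= 7.538 g/mL

7.538 g/mL


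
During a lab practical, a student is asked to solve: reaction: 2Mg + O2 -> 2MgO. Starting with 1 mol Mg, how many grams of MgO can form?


Mole ratio MgO:Mg = 2:2
n(MgO) = 1 × 2/2 = 1.000 mol
mass = 1.000 × 40.31 = 40.31 g

40.31 g


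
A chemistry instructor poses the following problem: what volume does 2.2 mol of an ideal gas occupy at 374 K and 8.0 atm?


PV = nRT  (R = 0.08206 L·atm/(mol·K))
V = nRT/P = 2.2×0.08206×374/8.0
= 8.44 L

8.44 L


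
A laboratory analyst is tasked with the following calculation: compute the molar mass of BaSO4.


M(BaSO4) = 1×137.33 + 1×32.07 + 4×16.0
= 137.33 + 32.07 + 64.0
= 233.4 g/mol

233.4 g/mol


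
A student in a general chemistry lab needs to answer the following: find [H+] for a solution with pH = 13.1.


[H+] = 10^(-pH) = 10^(-13.1)
= 7.94×10^-14 M

7.94×10^-14 M


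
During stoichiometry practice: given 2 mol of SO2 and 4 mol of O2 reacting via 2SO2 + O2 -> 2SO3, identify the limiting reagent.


Mole ratio available / coefficient:
  SO2: 2/2 = 1.000
  O2: 4/1 = 4.000
Smaller ratio is limiting.

SO2


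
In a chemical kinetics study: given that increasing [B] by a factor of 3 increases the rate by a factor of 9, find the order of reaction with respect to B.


rate ∝ [B]^n
3^n = 9 → n = 2
Order in B: 2

2


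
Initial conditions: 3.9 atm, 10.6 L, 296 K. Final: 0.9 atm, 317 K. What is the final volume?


P1V1/T1 = P2V2/T2
V2 = P1V1T2/(T1P2)
= 3.9×10.6×317/(296×0.9)
= 49.192 L

49.192 L


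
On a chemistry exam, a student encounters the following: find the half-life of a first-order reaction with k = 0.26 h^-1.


t½ = ln2/k = 0.693147/(0.26 h^-1)
= 2.666 h

2.666 h


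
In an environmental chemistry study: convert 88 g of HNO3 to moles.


M(HNO3) = 63.02 g/mol
n = mass/M = 88/63.02 = 1.3964 mol

1.3964 mol


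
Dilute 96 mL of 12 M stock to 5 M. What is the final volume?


C1V1 = C2V2
12 × 96 = 5 × V2
V2 = 1152/5 = 230.4 mL

230.4 mL


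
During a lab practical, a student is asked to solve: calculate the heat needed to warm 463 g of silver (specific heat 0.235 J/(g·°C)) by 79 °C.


q = mcΔT = 463 × 0.235 × 79
= 8595.60 J

8595.60 J


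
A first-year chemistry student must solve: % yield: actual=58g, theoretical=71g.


% yield = actual/theoretical × 100
= 58/71 × 100
= 81.69%

81.69%


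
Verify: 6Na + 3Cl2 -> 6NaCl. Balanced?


Equation: 6Na + 3Cl2 -> 6NaCl
Check atoms: Cl: 6=6, Na: 6=6
Balanced

Yes, balanced


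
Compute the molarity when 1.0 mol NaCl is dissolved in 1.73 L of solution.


M = n/V = 1.0/1.73 = 0.578 mol/L

0.578 M


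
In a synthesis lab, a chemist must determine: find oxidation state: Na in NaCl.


Group 1 metal: +1
Oxidation number: +1

+1


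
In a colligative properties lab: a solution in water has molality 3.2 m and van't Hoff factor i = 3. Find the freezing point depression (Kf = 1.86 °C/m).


ΔTf = Kf × m × i
= 1.86 × 3.2 × 3
= 17.856 °C

17.856 °C


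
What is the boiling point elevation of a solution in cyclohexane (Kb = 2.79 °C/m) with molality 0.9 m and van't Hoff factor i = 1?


ΔTb = Kb × m × i
= 2.79 × 0.9 × 1
= 2.511 °C

2.511 °C


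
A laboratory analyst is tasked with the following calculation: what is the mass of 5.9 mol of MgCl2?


M(MgCl2) = 95.21 g/mol
mass = n × M = 5.9 × 95.21 = 561.74 g

561.74 g


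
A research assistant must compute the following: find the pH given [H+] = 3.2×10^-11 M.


pH = -log10([H+]) = -log10(3.2×10^-11)
= 11 - log10(3.2)
= 11 - 0.51
= 10.49

10.49


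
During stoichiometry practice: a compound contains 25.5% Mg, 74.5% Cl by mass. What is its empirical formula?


Assume 100 g sample. Moles of each element:
  Mg: 25.5/24.31 = 1.049 mol
  Cl: 74.5/35.45 = 2.102 mol
Divide by smallest (1.049):
  Mg: 1.049/1.049 = 1.0
  Cl: 2.102/1.049 = 2.0
Empirical formula: MgCl2

MgCl2


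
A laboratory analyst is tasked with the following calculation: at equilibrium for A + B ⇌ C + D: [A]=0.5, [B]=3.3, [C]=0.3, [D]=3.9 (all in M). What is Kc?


Kc = [C][D]/([A][B])
= (0.3^1 × 3.9^1)/(0.5^1 × 3.3^1)
= 1.17/1.65
= 0.7091

0.7091


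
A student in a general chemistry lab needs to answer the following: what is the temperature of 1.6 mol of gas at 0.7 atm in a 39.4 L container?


PV = nRT  (R = 0.08206 L·atm/(mol·K))
T = PV/(nR) = 0.7×39.4/(1.6×0.08206)
= 27.58/0.131296
= 210.06 K

210.06 K


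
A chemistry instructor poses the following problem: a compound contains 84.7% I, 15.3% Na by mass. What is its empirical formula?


Assume 100 g sample. Moles of each element:
  I: 84.7/126.9 = 0.667 mol
  Na: 15.3/22.99 = 0.666 mol
Divide by smallest (0.666):
  I: 0.667/0.666 = 1.0
  Na: 0.666/0.666 = 1.0
Empirical formula: NaI

NaI


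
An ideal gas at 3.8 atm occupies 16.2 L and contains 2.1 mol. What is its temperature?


PV = nRT  (R = 0.08206 L·atm/(mol·K))
T = PV/(nR) = 3.8×16.2/(2.1×0.08206)
= 61.56/0.172326
= 357.23 K

357.23 K


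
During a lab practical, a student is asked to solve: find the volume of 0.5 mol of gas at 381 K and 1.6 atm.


PV = nRT  (R = 0.08206 L·atm/(mol·K))
V = nRT/P = 0.5×0.08206×381/1.6
= 9.77 L

9.77 L


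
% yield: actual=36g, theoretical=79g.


% yield = actual/theoretical × 100
= 36/79 × 100
= 45.57%

45.57%


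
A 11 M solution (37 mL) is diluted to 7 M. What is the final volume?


C1V1 = C2V2
11 × 37 = 7 × V2
V2 = 407/7 = 58.14 mL

58.14 mL


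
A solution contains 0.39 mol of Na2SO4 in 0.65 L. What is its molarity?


M = n/V = 0.39/0.65 = 0.600 mol/L

0.600 M


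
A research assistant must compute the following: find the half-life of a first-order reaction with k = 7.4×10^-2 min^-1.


t½ = ln2/k = 0.693147/(7.4×10^-2 min^-1)
= 9.367 min

9.367 min


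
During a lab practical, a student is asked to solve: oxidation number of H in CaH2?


H with a metal (hydride): -1
Oxidation number: -1

-1


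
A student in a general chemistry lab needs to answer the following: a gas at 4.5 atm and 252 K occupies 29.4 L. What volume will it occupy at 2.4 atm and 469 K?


P1V1/T1 = P2V2/T2
V2 = P1V1T2/(T1P2)
= 4.5×29.4×469/(252×2.4)
= 102.594 L

102.594 L


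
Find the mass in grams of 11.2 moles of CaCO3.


M(CaCO3) = 100.09 g/mol
mass = n × M = 11.2 × 100.09 = 1121.01 g

1121.01 g


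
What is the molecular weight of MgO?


M(MgO) = 1×24.31 + 1×16.0
= 24.31 + 16.0
= 40.31 g/mol

40.31 g/mol


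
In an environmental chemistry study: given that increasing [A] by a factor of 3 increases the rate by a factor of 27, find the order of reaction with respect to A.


rate ∝ [A]^n
3^n = 27 → n = 3
Order in A: 3

3


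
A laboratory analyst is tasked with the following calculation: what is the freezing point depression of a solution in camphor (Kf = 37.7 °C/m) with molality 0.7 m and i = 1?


ΔTf = Kf × m × i
= 37.7 × 0.7 × 1
= 26.39 °C

26.39 °C


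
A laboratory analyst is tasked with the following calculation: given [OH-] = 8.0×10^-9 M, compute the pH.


pOH = -log10([OH-]) = -log10(8.0×10^-9)
= 9 - log10(8.0) = 8.1
pH = 14 - pOH = 14 - 8.1 = 5.9

5.9


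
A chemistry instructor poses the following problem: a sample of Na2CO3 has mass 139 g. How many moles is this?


M(Na2CO3) = 105.99 g/mol
n = mass/M = 139/105.99 = 1.3114 mol

1.3114 mol


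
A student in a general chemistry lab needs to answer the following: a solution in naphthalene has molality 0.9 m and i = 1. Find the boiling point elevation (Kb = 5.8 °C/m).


ΔTb = Kb × m × i
= 5.8 × 0.9 × 1
= 5.22 °C

5.22 °C


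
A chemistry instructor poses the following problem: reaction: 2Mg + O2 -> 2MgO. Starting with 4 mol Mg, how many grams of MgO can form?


Mole ratio MgO:Mg = 2:2
n(MgO) = 4 × 2/2 = 4.000 mol
mass = 4.000 × 40.31 = 161.24 g

161.24 g


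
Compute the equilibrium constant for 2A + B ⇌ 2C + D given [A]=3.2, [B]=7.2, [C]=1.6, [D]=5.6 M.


Kc = [C]^2[D]/([A]^2[B])
= (1.6^2 × 5.6^1)/(3.2^2 × 7.2^1)
= 14.336/73.728
= 0.1944

0.1944


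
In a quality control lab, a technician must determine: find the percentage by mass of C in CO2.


M(CO2) = 1×12.01 + 2×16.0 = 44.01 g/mol
Mass of C = 1 × 12.01 = 12.01 g/mol
% C = 12.01/44.01 × 100 = 27.29%

27.29%


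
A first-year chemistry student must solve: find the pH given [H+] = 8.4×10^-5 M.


pH = -log10([H+]) = -log10(8.4×10^-5)
= 5 - log10(8.4)
= 5 - 0.92
= 4.08

4.08


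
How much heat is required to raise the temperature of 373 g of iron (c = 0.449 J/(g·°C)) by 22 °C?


q = mcΔT = 373 × 0.449 × 22
= 3684.49 J

3684.49 J


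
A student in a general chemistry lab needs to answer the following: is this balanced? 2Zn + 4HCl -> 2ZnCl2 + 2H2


Equation: 2Zn + 4HCl -> 2ZnCl2 + 2H2
Check atoms: Cl: 4=4, H: 4=4, Zn: 2=2
Balanced

Yes, balanced
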